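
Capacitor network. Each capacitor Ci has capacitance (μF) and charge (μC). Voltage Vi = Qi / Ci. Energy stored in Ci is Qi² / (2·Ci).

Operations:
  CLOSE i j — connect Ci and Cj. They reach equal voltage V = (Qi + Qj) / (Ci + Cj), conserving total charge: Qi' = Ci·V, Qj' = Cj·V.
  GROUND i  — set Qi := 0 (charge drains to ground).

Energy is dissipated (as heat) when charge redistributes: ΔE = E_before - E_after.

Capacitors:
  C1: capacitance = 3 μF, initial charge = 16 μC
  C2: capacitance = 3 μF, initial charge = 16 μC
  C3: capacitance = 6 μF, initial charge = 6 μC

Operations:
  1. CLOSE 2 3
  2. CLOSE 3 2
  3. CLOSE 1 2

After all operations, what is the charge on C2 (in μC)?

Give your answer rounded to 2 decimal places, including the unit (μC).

Initial: C1(3μF, Q=16μC, V=5.33V), C2(3μF, Q=16μC, V=5.33V), C3(6μF, Q=6μC, V=1.00V)
Op 1: CLOSE 2-3: Q_total=22.00, C_total=9.00, V=2.44; Q2=7.33, Q3=14.67; dissipated=18.778
Op 2: CLOSE 3-2: Q_total=22.00, C_total=9.00, V=2.44; Q3=14.67, Q2=7.33; dissipated=0.000
Op 3: CLOSE 1-2: Q_total=23.33, C_total=6.00, V=3.89; Q1=11.67, Q2=11.67; dissipated=6.259
Final charges: Q1=11.67, Q2=11.67, Q3=14.67

Answer: 11.67 μC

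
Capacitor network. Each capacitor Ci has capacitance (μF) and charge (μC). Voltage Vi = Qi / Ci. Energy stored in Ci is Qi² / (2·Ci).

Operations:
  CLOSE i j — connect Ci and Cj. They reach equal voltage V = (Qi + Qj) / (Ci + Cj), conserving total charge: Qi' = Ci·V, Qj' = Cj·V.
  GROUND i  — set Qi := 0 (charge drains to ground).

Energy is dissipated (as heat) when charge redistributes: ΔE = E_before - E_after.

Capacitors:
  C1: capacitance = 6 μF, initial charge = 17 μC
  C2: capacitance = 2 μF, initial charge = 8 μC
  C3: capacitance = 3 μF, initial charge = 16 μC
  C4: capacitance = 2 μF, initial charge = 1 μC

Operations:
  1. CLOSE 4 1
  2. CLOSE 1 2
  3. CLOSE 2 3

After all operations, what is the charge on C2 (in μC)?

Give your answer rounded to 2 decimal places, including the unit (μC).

Initial: C1(6μF, Q=17μC, V=2.83V), C2(2μF, Q=8μC, V=4.00V), C3(3μF, Q=16μC, V=5.33V), C4(2μF, Q=1μC, V=0.50V)
Op 1: CLOSE 4-1: Q_total=18.00, C_total=8.00, V=2.25; Q4=4.50, Q1=13.50; dissipated=4.083
Op 2: CLOSE 1-2: Q_total=21.50, C_total=8.00, V=2.69; Q1=16.12, Q2=5.38; dissipated=2.297
Op 3: CLOSE 2-3: Q_total=21.38, C_total=5.00, V=4.28; Q2=8.55, Q3=12.82; dissipated=4.200
Final charges: Q1=16.12, Q2=8.55, Q3=12.82, Q4=4.50

Answer: 8.55 μC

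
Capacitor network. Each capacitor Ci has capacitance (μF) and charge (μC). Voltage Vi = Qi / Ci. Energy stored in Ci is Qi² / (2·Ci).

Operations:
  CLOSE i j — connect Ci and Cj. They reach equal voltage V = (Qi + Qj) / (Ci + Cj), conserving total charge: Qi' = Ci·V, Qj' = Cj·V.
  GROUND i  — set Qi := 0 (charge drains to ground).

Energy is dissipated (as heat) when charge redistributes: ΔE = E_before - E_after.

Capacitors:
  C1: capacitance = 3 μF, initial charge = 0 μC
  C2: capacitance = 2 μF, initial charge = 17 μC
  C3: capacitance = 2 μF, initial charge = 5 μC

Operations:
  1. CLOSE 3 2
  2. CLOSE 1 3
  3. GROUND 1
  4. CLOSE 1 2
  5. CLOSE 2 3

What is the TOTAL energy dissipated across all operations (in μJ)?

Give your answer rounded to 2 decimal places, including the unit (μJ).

Answer: 61.56 μJ

Derivation:
Initial: C1(3μF, Q=0μC, V=0.00V), C2(2μF, Q=17μC, V=8.50V), C3(2μF, Q=5μC, V=2.50V)
Op 1: CLOSE 3-2: Q_total=22.00, C_total=4.00, V=5.50; Q3=11.00, Q2=11.00; dissipated=18.000
Op 2: CLOSE 1-3: Q_total=11.00, C_total=5.00, V=2.20; Q1=6.60, Q3=4.40; dissipated=18.150
Op 3: GROUND 1: Q1=0; energy lost=7.260
Op 4: CLOSE 1-2: Q_total=11.00, C_total=5.00, V=2.20; Q1=6.60, Q2=4.40; dissipated=18.150
Op 5: CLOSE 2-3: Q_total=8.80, C_total=4.00, V=2.20; Q2=4.40, Q3=4.40; dissipated=0.000
Total dissipated: 61.560 μJ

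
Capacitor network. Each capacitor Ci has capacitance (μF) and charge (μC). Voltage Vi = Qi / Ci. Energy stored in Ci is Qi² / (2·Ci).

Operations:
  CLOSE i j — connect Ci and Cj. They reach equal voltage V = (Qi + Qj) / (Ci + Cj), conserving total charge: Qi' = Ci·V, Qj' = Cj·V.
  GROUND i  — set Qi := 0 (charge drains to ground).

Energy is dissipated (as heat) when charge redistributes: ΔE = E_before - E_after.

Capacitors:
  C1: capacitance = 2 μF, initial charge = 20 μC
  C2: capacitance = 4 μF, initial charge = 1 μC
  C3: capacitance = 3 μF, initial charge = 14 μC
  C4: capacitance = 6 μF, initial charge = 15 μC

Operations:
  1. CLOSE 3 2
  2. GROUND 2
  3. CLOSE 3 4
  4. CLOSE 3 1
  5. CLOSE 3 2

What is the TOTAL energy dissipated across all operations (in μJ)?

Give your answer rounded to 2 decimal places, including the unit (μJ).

Answer: 86.12 μJ

Derivation:
Initial: C1(2μF, Q=20μC, V=10.00V), C2(4μF, Q=1μC, V=0.25V), C3(3μF, Q=14μC, V=4.67V), C4(6μF, Q=15μC, V=2.50V)
Op 1: CLOSE 3-2: Q_total=15.00, C_total=7.00, V=2.14; Q3=6.43, Q2=8.57; dissipated=16.720
Op 2: GROUND 2: Q2=0; energy lost=9.184
Op 3: CLOSE 3-4: Q_total=21.43, C_total=9.00, V=2.38; Q3=7.14, Q4=14.29; dissipated=0.128
Op 4: CLOSE 3-1: Q_total=27.14, C_total=5.00, V=5.43; Q3=16.29, Q1=10.86; dissipated=34.830
Op 5: CLOSE 3-2: Q_total=16.29, C_total=7.00, V=2.33; Q3=6.98, Q2=9.31; dissipated=25.259
Total dissipated: 86.121 μJ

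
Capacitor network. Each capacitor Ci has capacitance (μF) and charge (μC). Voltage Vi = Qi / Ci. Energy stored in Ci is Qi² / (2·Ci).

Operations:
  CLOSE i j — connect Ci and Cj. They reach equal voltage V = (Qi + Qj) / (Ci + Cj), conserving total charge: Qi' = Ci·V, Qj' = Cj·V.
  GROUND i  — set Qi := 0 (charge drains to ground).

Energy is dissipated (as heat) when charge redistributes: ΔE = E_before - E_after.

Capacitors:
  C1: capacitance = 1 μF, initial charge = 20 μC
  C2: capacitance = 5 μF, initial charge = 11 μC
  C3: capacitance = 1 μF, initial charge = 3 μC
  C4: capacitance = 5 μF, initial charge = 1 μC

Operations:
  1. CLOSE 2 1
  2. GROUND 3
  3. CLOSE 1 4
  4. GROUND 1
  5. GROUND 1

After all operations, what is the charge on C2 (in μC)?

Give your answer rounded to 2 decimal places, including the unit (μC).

Answer: 25.83 μC

Derivation:
Initial: C1(1μF, Q=20μC, V=20.00V), C2(5μF, Q=11μC, V=2.20V), C3(1μF, Q=3μC, V=3.00V), C4(5μF, Q=1μC, V=0.20V)
Op 1: CLOSE 2-1: Q_total=31.00, C_total=6.00, V=5.17; Q2=25.83, Q1=5.17; dissipated=132.017
Op 2: GROUND 3: Q3=0; energy lost=4.500
Op 3: CLOSE 1-4: Q_total=6.17, C_total=6.00, V=1.03; Q1=1.03, Q4=5.14; dissipated=10.278
Op 4: GROUND 1: Q1=0; energy lost=0.528
Op 5: GROUND 1: Q1=0; energy lost=0.000
Final charges: Q1=0.00, Q2=25.83, Q3=0.00, Q4=5.14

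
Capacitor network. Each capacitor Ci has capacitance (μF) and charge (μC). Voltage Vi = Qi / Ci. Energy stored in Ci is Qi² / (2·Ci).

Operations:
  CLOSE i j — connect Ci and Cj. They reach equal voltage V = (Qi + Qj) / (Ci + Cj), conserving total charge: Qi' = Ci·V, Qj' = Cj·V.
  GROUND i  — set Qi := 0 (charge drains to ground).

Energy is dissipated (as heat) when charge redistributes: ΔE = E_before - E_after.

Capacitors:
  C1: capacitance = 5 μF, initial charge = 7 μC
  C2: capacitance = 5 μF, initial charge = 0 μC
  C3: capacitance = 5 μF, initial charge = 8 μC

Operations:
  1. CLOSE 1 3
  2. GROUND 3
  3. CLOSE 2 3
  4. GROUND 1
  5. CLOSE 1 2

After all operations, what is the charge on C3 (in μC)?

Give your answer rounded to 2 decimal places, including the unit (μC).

Initial: C1(5μF, Q=7μC, V=1.40V), C2(5μF, Q=0μC, V=0.00V), C3(5μF, Q=8μC, V=1.60V)
Op 1: CLOSE 1-3: Q_total=15.00, C_total=10.00, V=1.50; Q1=7.50, Q3=7.50; dissipated=0.050
Op 2: GROUND 3: Q3=0; energy lost=5.625
Op 3: CLOSE 2-3: Q_total=0.00, C_total=10.00, V=0.00; Q2=0.00, Q3=0.00; dissipated=0.000
Op 4: GROUND 1: Q1=0; energy lost=5.625
Op 5: CLOSE 1-2: Q_total=0.00, C_total=10.00, V=0.00; Q1=0.00, Q2=0.00; dissipated=0.000
Final charges: Q1=0.00, Q2=0.00, Q3=0.00

Answer: 0.00 μC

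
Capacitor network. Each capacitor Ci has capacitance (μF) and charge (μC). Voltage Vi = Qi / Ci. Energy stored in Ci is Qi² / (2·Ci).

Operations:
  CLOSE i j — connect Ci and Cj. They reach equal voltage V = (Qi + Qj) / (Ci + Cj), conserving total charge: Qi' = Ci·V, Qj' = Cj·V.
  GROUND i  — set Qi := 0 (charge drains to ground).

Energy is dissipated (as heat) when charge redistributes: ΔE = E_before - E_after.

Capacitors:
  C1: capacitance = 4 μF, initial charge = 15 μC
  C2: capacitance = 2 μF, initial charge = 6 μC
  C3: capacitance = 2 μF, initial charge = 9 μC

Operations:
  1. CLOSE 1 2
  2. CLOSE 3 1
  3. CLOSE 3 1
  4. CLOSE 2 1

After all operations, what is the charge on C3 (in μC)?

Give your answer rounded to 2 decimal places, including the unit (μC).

Initial: C1(4μF, Q=15μC, V=3.75V), C2(2μF, Q=6μC, V=3.00V), C3(2μF, Q=9μC, V=4.50V)
Op 1: CLOSE 1-2: Q_total=21.00, C_total=6.00, V=3.50; Q1=14.00, Q2=7.00; dissipated=0.375
Op 2: CLOSE 3-1: Q_total=23.00, C_total=6.00, V=3.83; Q3=7.67, Q1=15.33; dissipated=0.667
Op 3: CLOSE 3-1: Q_total=23.00, C_total=6.00, V=3.83; Q3=7.67, Q1=15.33; dissipated=0.000
Op 4: CLOSE 2-1: Q_total=22.33, C_total=6.00, V=3.72; Q2=7.44, Q1=14.89; dissipated=0.074
Final charges: Q1=14.89, Q2=7.44, Q3=7.67

Answer: 7.67 μC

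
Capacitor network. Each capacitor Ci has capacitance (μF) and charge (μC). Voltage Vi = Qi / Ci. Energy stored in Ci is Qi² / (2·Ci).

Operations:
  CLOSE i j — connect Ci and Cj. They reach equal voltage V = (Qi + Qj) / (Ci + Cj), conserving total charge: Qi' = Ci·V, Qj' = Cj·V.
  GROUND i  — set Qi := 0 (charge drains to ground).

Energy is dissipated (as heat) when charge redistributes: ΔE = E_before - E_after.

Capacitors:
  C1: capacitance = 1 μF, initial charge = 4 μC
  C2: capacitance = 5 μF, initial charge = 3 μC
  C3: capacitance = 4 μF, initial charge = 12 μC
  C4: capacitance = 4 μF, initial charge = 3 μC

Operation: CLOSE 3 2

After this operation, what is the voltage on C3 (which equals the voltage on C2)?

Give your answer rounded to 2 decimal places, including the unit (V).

Answer: 1.67 V

Derivation:
Initial: C1(1μF, Q=4μC, V=4.00V), C2(5μF, Q=3μC, V=0.60V), C3(4μF, Q=12μC, V=3.00V), C4(4μF, Q=3μC, V=0.75V)
Op 1: CLOSE 3-2: Q_total=15.00, C_total=9.00, V=1.67; Q3=6.67, Q2=8.33; dissipated=6.400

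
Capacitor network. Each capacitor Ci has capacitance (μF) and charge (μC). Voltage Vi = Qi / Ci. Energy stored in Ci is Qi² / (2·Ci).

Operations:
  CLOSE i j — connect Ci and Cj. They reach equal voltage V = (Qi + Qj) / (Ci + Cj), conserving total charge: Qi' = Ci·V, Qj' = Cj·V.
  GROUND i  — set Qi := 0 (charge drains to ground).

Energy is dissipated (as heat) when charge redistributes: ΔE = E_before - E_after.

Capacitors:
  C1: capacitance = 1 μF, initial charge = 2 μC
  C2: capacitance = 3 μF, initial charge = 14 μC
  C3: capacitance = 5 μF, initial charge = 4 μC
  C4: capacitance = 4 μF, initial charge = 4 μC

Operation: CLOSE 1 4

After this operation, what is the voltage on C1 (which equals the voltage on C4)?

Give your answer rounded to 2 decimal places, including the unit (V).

Answer: 1.20 V

Derivation:
Initial: C1(1μF, Q=2μC, V=2.00V), C2(3μF, Q=14μC, V=4.67V), C3(5μF, Q=4μC, V=0.80V), C4(4μF, Q=4μC, V=1.00V)
Op 1: CLOSE 1-4: Q_total=6.00, C_total=5.00, V=1.20; Q1=1.20, Q4=4.80; dissipated=0.400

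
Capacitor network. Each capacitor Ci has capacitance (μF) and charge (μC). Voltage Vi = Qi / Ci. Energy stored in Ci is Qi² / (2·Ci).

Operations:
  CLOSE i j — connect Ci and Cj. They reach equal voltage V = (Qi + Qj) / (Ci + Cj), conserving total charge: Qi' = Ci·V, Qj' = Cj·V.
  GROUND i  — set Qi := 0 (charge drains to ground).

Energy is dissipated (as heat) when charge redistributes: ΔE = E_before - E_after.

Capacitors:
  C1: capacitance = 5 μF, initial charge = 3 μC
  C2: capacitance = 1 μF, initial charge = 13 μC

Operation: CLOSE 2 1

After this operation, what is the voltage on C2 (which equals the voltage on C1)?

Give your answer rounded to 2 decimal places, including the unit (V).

Initial: C1(5μF, Q=3μC, V=0.60V), C2(1μF, Q=13μC, V=13.00V)
Op 1: CLOSE 2-1: Q_total=16.00, C_total=6.00, V=2.67; Q2=2.67, Q1=13.33; dissipated=64.067

Answer: 2.67 V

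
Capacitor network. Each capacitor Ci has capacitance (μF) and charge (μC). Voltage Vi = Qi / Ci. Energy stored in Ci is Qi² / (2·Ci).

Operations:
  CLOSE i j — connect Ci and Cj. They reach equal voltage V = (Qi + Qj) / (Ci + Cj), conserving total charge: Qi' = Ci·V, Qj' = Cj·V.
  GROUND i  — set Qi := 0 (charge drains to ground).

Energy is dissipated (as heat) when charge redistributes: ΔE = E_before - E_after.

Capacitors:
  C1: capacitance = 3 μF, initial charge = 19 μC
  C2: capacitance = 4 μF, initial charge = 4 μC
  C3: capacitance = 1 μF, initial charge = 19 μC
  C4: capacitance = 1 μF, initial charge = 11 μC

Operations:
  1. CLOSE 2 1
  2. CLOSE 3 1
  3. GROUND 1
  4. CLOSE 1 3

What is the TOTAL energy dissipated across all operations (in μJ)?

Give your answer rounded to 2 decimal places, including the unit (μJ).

Answer: 214.57 μJ

Derivation:
Initial: C1(3μF, Q=19μC, V=6.33V), C2(4μF, Q=4μC, V=1.00V), C3(1μF, Q=19μC, V=19.00V), C4(1μF, Q=11μC, V=11.00V)
Op 1: CLOSE 2-1: Q_total=23.00, C_total=7.00, V=3.29; Q2=13.14, Q1=9.86; dissipated=24.381
Op 2: CLOSE 3-1: Q_total=28.86, C_total=4.00, V=7.21; Q3=7.21, Q1=21.64; dissipated=92.602
Op 3: GROUND 1: Q1=0; energy lost=78.069
Op 4: CLOSE 1-3: Q_total=7.21, C_total=4.00, V=1.80; Q1=5.41, Q3=1.80; dissipated=19.517
Total dissipated: 214.569 μJ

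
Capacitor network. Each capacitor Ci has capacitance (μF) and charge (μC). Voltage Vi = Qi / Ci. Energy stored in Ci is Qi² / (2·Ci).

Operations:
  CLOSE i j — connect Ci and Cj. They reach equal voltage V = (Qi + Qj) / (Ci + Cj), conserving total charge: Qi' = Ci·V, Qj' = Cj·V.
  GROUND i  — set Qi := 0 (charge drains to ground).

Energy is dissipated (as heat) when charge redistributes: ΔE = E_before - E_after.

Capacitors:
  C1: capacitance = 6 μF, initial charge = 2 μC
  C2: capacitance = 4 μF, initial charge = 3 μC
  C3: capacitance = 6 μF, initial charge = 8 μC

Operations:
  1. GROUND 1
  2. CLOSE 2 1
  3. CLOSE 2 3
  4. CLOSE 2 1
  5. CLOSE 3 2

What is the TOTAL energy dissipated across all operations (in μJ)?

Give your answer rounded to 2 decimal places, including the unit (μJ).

Answer: 2.92 μJ

Derivation:
Initial: C1(6μF, Q=2μC, V=0.33V), C2(4μF, Q=3μC, V=0.75V), C3(6μF, Q=8μC, V=1.33V)
Op 1: GROUND 1: Q1=0; energy lost=0.333
Op 2: CLOSE 2-1: Q_total=3.00, C_total=10.00, V=0.30; Q2=1.20, Q1=1.80; dissipated=0.675
Op 3: CLOSE 2-3: Q_total=9.20, C_total=10.00, V=0.92; Q2=3.68, Q3=5.52; dissipated=1.281
Op 4: CLOSE 2-1: Q_total=5.48, C_total=10.00, V=0.55; Q2=2.19, Q1=3.29; dissipated=0.461
Op 5: CLOSE 3-2: Q_total=7.71, C_total=10.00, V=0.77; Q3=4.63, Q2=3.08; dissipated=0.166
Total dissipated: 2.917 μJ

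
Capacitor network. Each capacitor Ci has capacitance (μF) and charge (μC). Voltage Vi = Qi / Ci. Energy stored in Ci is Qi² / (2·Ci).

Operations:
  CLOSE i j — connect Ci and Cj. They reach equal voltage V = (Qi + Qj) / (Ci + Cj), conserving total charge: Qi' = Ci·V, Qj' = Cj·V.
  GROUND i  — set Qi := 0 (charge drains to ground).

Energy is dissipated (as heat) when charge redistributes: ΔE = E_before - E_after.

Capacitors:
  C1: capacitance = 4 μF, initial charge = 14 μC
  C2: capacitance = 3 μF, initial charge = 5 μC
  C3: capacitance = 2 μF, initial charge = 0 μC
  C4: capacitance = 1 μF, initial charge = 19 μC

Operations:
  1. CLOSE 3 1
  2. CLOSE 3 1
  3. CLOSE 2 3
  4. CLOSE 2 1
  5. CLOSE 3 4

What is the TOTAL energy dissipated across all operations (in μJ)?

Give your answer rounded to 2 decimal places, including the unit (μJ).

Initial: C1(4μF, Q=14μC, V=3.50V), C2(3μF, Q=5μC, V=1.67V), C3(2μF, Q=0μC, V=0.00V), C4(1μF, Q=19μC, V=19.00V)
Op 1: CLOSE 3-1: Q_total=14.00, C_total=6.00, V=2.33; Q3=4.67, Q1=9.33; dissipated=8.167
Op 2: CLOSE 3-1: Q_total=14.00, C_total=6.00, V=2.33; Q3=4.67, Q1=9.33; dissipated=0.000
Op 3: CLOSE 2-3: Q_total=9.67, C_total=5.00, V=1.93; Q2=5.80, Q3=3.87; dissipated=0.267
Op 4: CLOSE 2-1: Q_total=15.13, C_total=7.00, V=2.16; Q2=6.49, Q1=8.65; dissipated=0.137
Op 5: CLOSE 3-4: Q_total=22.87, C_total=3.00, V=7.62; Q3=15.24, Q4=7.62; dissipated=97.090
Total dissipated: 105.661 μJ

Answer: 105.66 μJ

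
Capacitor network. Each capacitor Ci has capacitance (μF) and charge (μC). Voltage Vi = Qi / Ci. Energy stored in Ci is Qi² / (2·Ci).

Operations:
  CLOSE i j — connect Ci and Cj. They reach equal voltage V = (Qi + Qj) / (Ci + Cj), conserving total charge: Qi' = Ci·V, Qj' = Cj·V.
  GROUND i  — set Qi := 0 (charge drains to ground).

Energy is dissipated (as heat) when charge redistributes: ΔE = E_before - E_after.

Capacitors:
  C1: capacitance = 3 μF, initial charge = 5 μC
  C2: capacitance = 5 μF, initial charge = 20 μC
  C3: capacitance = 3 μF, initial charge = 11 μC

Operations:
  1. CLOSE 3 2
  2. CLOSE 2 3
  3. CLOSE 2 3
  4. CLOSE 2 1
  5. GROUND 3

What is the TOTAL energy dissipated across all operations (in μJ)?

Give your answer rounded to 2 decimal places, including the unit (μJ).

Initial: C1(3μF, Q=5μC, V=1.67V), C2(5μF, Q=20μC, V=4.00V), C3(3μF, Q=11μC, V=3.67V)
Op 1: CLOSE 3-2: Q_total=31.00, C_total=8.00, V=3.88; Q3=11.62, Q2=19.38; dissipated=0.104
Op 2: CLOSE 2-3: Q_total=31.00, C_total=8.00, V=3.88; Q2=19.38, Q3=11.62; dissipated=0.000
Op 3: CLOSE 2-3: Q_total=31.00, C_total=8.00, V=3.88; Q2=19.38, Q3=11.62; dissipated=0.000
Op 4: CLOSE 2-1: Q_total=24.38, C_total=8.00, V=3.05; Q2=15.23, Q1=9.14; dissipated=4.572
Op 5: GROUND 3: Q3=0; energy lost=22.523
Total dissipated: 27.200 μJ

Answer: 27.20 μJ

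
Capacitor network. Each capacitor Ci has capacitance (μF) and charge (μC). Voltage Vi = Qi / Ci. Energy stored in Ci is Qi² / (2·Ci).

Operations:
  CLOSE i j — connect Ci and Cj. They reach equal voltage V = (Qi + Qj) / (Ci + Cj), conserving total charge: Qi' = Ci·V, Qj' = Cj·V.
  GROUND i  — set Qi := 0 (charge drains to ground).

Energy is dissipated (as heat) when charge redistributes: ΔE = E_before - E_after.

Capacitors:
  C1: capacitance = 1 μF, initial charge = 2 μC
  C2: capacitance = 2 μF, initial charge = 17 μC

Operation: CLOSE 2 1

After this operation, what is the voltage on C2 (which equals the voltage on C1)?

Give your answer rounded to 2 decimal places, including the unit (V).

Initial: C1(1μF, Q=2μC, V=2.00V), C2(2μF, Q=17μC, V=8.50V)
Op 1: CLOSE 2-1: Q_total=19.00, C_total=3.00, V=6.33; Q2=12.67, Q1=6.33; dissipated=14.083

Answer: 6.33 V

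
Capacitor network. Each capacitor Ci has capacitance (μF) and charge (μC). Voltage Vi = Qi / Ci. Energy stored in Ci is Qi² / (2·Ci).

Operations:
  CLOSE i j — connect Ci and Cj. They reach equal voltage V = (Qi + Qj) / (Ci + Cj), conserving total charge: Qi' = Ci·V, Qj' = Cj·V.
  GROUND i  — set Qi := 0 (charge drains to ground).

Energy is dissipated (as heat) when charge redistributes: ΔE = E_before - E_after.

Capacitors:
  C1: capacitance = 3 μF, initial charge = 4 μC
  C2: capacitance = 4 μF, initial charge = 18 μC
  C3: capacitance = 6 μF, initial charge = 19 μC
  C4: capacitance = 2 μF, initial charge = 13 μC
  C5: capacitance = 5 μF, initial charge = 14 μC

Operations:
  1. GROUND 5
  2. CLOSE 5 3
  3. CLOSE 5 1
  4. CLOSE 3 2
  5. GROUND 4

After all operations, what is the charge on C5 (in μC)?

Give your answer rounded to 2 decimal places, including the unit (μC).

Answer: 7.90 μC

Derivation:
Initial: C1(3μF, Q=4μC, V=1.33V), C2(4μF, Q=18μC, V=4.50V), C3(6μF, Q=19μC, V=3.17V), C4(2μF, Q=13μC, V=6.50V), C5(5μF, Q=14μC, V=2.80V)
Op 1: GROUND 5: Q5=0; energy lost=19.600
Op 2: CLOSE 5-3: Q_total=19.00, C_total=11.00, V=1.73; Q5=8.64, Q3=10.36; dissipated=13.674
Op 3: CLOSE 5-1: Q_total=12.64, C_total=8.00, V=1.58; Q5=7.90, Q1=4.74; dissipated=0.145
Op 4: CLOSE 3-2: Q_total=28.36, C_total=10.00, V=2.84; Q3=17.02, Q2=11.35; dissipated=9.226
Op 5: GROUND 4: Q4=0; energy lost=42.250
Final charges: Q1=4.74, Q2=11.35, Q3=17.02, Q4=0.00, Q5=7.90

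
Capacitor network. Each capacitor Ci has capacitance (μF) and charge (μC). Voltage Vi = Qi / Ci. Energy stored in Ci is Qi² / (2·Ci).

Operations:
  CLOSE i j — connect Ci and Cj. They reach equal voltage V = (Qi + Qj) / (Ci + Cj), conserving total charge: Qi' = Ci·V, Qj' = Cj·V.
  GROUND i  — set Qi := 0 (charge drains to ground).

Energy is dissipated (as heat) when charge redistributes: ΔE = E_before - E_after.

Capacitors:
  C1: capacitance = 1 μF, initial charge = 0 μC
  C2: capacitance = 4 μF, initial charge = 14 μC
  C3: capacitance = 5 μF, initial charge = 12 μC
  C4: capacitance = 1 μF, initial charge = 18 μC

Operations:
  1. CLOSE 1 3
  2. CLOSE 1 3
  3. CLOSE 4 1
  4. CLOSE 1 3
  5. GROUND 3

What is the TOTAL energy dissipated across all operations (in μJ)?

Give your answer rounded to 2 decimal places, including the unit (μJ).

Answer: 120.84 μJ

Derivation:
Initial: C1(1μF, Q=0μC, V=0.00V), C2(4μF, Q=14μC, V=3.50V), C3(5μF, Q=12μC, V=2.40V), C4(1μF, Q=18μC, V=18.00V)
Op 1: CLOSE 1-3: Q_total=12.00, C_total=6.00, V=2.00; Q1=2.00, Q3=10.00; dissipated=2.400
Op 2: CLOSE 1-3: Q_total=12.00, C_total=6.00, V=2.00; Q1=2.00, Q3=10.00; dissipated=0.000
Op 3: CLOSE 4-1: Q_total=20.00, C_total=2.00, V=10.00; Q4=10.00, Q1=10.00; dissipated=64.000
Op 4: CLOSE 1-3: Q_total=20.00, C_total=6.00, V=3.33; Q1=3.33, Q3=16.67; dissipated=26.667
Op 5: GROUND 3: Q3=0; energy lost=27.778
Total dissipated: 120.844 μJ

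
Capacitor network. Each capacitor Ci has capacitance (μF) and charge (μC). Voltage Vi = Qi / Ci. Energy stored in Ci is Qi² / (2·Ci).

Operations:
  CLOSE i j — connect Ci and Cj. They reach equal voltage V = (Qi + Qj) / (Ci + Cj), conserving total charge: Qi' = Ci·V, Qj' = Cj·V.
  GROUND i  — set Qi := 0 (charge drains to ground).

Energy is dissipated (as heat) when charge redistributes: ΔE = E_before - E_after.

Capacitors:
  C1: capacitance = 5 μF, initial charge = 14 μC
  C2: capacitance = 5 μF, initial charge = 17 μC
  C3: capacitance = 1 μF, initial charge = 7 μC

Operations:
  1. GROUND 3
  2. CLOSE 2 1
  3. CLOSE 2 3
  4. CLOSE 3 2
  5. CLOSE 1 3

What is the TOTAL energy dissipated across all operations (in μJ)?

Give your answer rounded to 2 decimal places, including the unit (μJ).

Initial: C1(5μF, Q=14μC, V=2.80V), C2(5μF, Q=17μC, V=3.40V), C3(1μF, Q=7μC, V=7.00V)
Op 1: GROUND 3: Q3=0; energy lost=24.500
Op 2: CLOSE 2-1: Q_total=31.00, C_total=10.00, V=3.10; Q2=15.50, Q1=15.50; dissipated=0.450
Op 3: CLOSE 2-3: Q_total=15.50, C_total=6.00, V=2.58; Q2=12.92, Q3=2.58; dissipated=4.004
Op 4: CLOSE 3-2: Q_total=15.50, C_total=6.00, V=2.58; Q3=2.58, Q2=12.92; dissipated=0.000
Op 5: CLOSE 1-3: Q_total=18.08, C_total=6.00, V=3.01; Q1=15.07, Q3=3.01; dissipated=0.111
Total dissipated: 29.065 μJ

Answer: 29.07 μJ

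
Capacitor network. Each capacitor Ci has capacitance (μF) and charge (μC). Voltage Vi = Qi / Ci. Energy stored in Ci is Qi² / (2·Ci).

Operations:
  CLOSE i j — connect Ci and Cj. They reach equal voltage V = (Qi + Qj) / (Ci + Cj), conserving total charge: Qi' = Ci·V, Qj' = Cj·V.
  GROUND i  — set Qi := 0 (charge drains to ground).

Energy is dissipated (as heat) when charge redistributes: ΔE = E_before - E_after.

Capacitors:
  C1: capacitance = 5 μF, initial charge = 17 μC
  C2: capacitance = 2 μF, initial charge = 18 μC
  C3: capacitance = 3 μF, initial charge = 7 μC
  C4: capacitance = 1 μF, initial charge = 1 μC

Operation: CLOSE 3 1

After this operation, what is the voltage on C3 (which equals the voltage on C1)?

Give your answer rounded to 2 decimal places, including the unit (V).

Initial: C1(5μF, Q=17μC, V=3.40V), C2(2μF, Q=18μC, V=9.00V), C3(3μF, Q=7μC, V=2.33V), C4(1μF, Q=1μC, V=1.00V)
Op 1: CLOSE 3-1: Q_total=24.00, C_total=8.00, V=3.00; Q3=9.00, Q1=15.00; dissipated=1.067

Answer: 3.00 V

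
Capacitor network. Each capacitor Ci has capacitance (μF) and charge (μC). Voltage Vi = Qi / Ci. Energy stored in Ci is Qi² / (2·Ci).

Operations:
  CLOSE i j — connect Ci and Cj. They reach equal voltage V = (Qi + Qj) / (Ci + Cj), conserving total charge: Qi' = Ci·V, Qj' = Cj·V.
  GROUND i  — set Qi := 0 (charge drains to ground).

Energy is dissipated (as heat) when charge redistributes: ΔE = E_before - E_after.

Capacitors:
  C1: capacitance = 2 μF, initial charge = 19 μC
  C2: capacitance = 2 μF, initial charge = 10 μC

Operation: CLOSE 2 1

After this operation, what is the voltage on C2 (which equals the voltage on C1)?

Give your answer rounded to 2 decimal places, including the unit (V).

Answer: 7.25 V

Derivation:
Initial: C1(2μF, Q=19μC, V=9.50V), C2(2μF, Q=10μC, V=5.00V)
Op 1: CLOSE 2-1: Q_total=29.00, C_total=4.00, V=7.25; Q2=14.50, Q1=14.50; dissipated=10.125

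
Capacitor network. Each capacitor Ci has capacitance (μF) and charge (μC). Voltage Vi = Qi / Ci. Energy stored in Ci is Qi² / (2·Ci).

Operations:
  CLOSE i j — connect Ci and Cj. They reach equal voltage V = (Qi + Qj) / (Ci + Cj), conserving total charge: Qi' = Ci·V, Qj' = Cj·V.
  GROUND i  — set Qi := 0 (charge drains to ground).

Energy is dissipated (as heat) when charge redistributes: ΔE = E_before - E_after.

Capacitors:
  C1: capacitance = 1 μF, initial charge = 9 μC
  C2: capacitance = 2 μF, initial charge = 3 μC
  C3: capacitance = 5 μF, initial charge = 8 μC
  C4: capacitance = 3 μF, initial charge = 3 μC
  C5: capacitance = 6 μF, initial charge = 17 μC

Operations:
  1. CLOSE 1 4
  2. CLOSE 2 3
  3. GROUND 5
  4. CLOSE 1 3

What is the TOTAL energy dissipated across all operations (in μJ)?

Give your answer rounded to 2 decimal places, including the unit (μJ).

Answer: 48.94 μJ

Derivation:
Initial: C1(1μF, Q=9μC, V=9.00V), C2(2μF, Q=3μC, V=1.50V), C3(5μF, Q=8μC, V=1.60V), C4(3μF, Q=3μC, V=1.00V), C5(6μF, Q=17μC, V=2.83V)
Op 1: CLOSE 1-4: Q_total=12.00, C_total=4.00, V=3.00; Q1=3.00, Q4=9.00; dissipated=24.000
Op 2: CLOSE 2-3: Q_total=11.00, C_total=7.00, V=1.57; Q2=3.14, Q3=7.86; dissipated=0.007
Op 3: GROUND 5: Q5=0; energy lost=24.083
Op 4: CLOSE 1-3: Q_total=10.86, C_total=6.00, V=1.81; Q1=1.81, Q3=9.05; dissipated=0.850
Total dissipated: 48.941 μJ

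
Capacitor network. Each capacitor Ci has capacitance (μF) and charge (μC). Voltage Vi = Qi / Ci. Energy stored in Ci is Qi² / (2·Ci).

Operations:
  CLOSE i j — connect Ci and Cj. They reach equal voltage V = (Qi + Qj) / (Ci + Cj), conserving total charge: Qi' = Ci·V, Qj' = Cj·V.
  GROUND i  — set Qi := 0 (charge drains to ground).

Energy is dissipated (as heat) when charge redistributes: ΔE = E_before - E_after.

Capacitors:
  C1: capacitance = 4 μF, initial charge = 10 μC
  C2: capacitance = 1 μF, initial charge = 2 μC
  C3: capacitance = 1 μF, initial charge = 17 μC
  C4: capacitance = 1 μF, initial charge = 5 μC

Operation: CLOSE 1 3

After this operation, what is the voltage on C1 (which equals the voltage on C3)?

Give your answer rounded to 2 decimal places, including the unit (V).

Answer: 5.40 V

Derivation:
Initial: C1(4μF, Q=10μC, V=2.50V), C2(1μF, Q=2μC, V=2.00V), C3(1μF, Q=17μC, V=17.00V), C4(1μF, Q=5μC, V=5.00V)
Op 1: CLOSE 1-3: Q_total=27.00, C_total=5.00, V=5.40; Q1=21.60, Q3=5.40; dissipated=84.100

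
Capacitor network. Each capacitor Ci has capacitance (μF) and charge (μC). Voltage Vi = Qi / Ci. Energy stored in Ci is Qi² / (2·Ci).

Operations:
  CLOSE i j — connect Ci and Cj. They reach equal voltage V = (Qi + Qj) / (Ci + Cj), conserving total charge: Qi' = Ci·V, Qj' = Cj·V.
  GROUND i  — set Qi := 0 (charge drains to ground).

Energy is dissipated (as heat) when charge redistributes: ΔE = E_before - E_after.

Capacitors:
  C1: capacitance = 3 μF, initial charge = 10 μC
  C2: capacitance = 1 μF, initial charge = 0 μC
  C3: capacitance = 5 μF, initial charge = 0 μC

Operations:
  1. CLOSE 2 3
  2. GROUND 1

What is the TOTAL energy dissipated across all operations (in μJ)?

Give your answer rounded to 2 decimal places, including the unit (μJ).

Answer: 16.67 μJ

Derivation:
Initial: C1(3μF, Q=10μC, V=3.33V), C2(1μF, Q=0μC, V=0.00V), C3(5μF, Q=0μC, V=0.00V)
Op 1: CLOSE 2-3: Q_total=0.00, C_total=6.00, V=0.00; Q2=0.00, Q3=0.00; dissipated=0.000
Op 2: GROUND 1: Q1=0; energy lost=16.667
Total dissipated: 16.667 μJ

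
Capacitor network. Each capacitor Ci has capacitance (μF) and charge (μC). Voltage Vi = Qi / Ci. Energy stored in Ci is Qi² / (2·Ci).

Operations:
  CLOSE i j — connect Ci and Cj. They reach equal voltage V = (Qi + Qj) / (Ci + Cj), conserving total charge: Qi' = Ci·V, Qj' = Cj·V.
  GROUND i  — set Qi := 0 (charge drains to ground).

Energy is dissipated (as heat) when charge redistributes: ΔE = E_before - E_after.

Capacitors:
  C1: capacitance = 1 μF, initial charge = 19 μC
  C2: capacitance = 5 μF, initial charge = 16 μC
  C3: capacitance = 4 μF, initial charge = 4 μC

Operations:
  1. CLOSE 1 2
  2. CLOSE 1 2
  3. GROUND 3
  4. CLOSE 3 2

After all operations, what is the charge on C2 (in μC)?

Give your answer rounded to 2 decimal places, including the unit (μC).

Initial: C1(1μF, Q=19μC, V=19.00V), C2(5μF, Q=16μC, V=3.20V), C3(4μF, Q=4μC, V=1.00V)
Op 1: CLOSE 1-2: Q_total=35.00, C_total=6.00, V=5.83; Q1=5.83, Q2=29.17; dissipated=104.017
Op 2: CLOSE 1-2: Q_total=35.00, C_total=6.00, V=5.83; Q1=5.83, Q2=29.17; dissipated=0.000
Op 3: GROUND 3: Q3=0; energy lost=2.000
Op 4: CLOSE 3-2: Q_total=29.17, C_total=9.00, V=3.24; Q3=12.96, Q2=16.20; dissipated=37.809
Final charges: Q1=5.83, Q2=16.20, Q3=12.96

Answer: 16.20 μC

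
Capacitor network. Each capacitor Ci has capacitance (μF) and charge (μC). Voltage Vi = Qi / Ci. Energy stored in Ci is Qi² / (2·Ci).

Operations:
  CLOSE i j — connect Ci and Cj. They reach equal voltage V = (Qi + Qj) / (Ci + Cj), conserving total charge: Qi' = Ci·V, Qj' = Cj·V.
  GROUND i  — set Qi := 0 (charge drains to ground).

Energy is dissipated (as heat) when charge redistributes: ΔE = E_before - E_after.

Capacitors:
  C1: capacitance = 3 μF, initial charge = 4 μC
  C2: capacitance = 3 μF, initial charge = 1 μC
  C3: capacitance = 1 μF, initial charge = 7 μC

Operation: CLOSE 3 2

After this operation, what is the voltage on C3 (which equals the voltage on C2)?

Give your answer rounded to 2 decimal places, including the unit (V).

Initial: C1(3μF, Q=4μC, V=1.33V), C2(3μF, Q=1μC, V=0.33V), C3(1μF, Q=7μC, V=7.00V)
Op 1: CLOSE 3-2: Q_total=8.00, C_total=4.00, V=2.00; Q3=2.00, Q2=6.00; dissipated=16.667

Answer: 2.00 V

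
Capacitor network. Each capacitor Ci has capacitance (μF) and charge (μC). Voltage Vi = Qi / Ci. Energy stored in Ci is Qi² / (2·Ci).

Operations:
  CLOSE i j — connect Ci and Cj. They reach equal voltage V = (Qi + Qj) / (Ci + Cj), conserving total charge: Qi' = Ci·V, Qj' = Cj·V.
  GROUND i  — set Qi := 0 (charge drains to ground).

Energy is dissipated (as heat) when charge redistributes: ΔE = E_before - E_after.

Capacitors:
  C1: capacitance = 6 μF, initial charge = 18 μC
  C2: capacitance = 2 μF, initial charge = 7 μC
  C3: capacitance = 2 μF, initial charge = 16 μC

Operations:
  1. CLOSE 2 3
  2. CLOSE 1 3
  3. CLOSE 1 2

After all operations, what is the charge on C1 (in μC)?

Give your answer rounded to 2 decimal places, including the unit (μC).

Initial: C1(6μF, Q=18μC, V=3.00V), C2(2μF, Q=7μC, V=3.50V), C3(2μF, Q=16μC, V=8.00V)
Op 1: CLOSE 2-3: Q_total=23.00, C_total=4.00, V=5.75; Q2=11.50, Q3=11.50; dissipated=10.125
Op 2: CLOSE 1-3: Q_total=29.50, C_total=8.00, V=3.69; Q1=22.12, Q3=7.38; dissipated=5.672
Op 3: CLOSE 1-2: Q_total=33.62, C_total=8.00, V=4.20; Q1=25.22, Q2=8.41; dissipated=3.190
Final charges: Q1=25.22, Q2=8.41, Q3=7.38

Answer: 25.22 μC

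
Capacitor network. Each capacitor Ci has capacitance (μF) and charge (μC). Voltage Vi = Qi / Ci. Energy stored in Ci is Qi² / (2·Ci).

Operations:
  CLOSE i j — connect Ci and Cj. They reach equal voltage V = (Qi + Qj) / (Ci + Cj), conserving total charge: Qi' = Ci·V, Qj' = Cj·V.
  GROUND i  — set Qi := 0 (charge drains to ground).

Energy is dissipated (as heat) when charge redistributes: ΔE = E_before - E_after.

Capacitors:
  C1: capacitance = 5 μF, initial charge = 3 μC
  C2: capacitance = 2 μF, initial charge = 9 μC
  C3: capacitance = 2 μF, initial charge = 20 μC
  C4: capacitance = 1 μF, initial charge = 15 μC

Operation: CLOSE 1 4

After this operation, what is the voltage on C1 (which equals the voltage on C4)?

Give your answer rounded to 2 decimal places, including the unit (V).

Initial: C1(5μF, Q=3μC, V=0.60V), C2(2μF, Q=9μC, V=4.50V), C3(2μF, Q=20μC, V=10.00V), C4(1μF, Q=15μC, V=15.00V)
Op 1: CLOSE 1-4: Q_total=18.00, C_total=6.00, V=3.00; Q1=15.00, Q4=3.00; dissipated=86.400

Answer: 3.00 V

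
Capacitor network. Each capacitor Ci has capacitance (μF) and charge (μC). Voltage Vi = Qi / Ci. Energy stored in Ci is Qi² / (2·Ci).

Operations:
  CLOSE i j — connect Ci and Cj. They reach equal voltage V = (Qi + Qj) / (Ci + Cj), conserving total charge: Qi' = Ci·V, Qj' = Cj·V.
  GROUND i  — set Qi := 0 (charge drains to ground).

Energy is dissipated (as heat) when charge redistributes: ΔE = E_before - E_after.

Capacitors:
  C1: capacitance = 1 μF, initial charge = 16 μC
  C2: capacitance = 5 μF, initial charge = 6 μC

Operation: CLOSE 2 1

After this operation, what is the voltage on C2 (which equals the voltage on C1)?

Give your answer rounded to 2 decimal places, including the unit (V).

Initial: C1(1μF, Q=16μC, V=16.00V), C2(5μF, Q=6μC, V=1.20V)
Op 1: CLOSE 2-1: Q_total=22.00, C_total=6.00, V=3.67; Q2=18.33, Q1=3.67; dissipated=91.267

Answer: 3.67 V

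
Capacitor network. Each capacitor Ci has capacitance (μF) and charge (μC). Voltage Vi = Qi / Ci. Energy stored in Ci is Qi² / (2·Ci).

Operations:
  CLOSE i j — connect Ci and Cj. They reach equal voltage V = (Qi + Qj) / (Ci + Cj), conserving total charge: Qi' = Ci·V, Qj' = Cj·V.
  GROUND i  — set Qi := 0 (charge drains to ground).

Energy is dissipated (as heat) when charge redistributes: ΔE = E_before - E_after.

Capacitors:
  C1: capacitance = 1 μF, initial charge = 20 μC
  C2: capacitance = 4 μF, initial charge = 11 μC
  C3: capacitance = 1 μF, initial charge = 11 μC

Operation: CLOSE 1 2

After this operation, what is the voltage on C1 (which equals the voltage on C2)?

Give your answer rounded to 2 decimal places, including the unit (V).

Initial: C1(1μF, Q=20μC, V=20.00V), C2(4μF, Q=11μC, V=2.75V), C3(1μF, Q=11μC, V=11.00V)
Op 1: CLOSE 1-2: Q_total=31.00, C_total=5.00, V=6.20; Q1=6.20, Q2=24.80; dissipated=119.025

Answer: 6.20 V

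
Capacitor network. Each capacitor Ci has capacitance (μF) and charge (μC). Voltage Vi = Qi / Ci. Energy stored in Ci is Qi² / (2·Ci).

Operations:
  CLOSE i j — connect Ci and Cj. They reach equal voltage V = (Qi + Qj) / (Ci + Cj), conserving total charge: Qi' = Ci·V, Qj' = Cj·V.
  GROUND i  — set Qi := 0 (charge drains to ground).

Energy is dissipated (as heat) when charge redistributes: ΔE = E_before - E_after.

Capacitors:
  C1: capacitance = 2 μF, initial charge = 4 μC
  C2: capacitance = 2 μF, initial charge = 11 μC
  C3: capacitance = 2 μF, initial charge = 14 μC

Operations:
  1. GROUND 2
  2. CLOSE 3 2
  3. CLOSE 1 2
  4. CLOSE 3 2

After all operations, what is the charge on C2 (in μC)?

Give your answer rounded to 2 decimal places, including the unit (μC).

Answer: 6.25 μC

Derivation:
Initial: C1(2μF, Q=4μC, V=2.00V), C2(2μF, Q=11μC, V=5.50V), C3(2μF, Q=14μC, V=7.00V)
Op 1: GROUND 2: Q2=0; energy lost=30.250
Op 2: CLOSE 3-2: Q_total=14.00, C_total=4.00, V=3.50; Q3=7.00, Q2=7.00; dissipated=24.500
Op 3: CLOSE 1-2: Q_total=11.00, C_total=4.00, V=2.75; Q1=5.50, Q2=5.50; dissipated=1.125
Op 4: CLOSE 3-2: Q_total=12.50, C_total=4.00, V=3.12; Q3=6.25, Q2=6.25; dissipated=0.281
Final charges: Q1=5.50, Q2=6.25, Q3=6.25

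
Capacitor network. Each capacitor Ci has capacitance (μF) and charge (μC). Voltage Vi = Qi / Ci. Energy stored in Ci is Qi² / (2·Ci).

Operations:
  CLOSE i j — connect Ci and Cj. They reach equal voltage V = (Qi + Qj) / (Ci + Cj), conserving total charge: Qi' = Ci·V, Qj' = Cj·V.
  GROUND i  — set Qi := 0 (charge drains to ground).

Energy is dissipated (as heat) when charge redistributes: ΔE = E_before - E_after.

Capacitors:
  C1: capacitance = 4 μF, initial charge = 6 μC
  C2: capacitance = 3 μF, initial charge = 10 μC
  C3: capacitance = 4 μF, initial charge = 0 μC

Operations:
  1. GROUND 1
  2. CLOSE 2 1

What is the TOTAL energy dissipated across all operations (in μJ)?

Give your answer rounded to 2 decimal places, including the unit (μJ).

Initial: C1(4μF, Q=6μC, V=1.50V), C2(3μF, Q=10μC, V=3.33V), C3(4μF, Q=0μC, V=0.00V)
Op 1: GROUND 1: Q1=0; energy lost=4.500
Op 2: CLOSE 2-1: Q_total=10.00, C_total=7.00, V=1.43; Q2=4.29, Q1=5.71; dissipated=9.524
Total dissipated: 14.024 μJ

Answer: 14.02 μJ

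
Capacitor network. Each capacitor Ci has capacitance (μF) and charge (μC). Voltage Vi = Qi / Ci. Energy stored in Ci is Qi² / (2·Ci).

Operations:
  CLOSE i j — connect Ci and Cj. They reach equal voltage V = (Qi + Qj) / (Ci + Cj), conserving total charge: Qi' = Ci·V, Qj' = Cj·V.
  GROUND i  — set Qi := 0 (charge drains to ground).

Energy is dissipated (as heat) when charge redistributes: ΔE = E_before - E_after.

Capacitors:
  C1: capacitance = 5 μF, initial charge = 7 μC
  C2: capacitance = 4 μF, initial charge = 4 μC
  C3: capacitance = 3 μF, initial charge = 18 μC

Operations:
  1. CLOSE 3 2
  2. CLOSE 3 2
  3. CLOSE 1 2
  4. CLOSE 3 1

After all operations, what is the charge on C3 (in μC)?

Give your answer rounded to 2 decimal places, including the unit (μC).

Answer: 7.61 μC

Derivation:
Initial: C1(5μF, Q=7μC, V=1.40V), C2(4μF, Q=4μC, V=1.00V), C3(3μF, Q=18μC, V=6.00V)
Op 1: CLOSE 3-2: Q_total=22.00, C_total=7.00, V=3.14; Q3=9.43, Q2=12.57; dissipated=21.429
Op 2: CLOSE 3-2: Q_total=22.00, C_total=7.00, V=3.14; Q3=9.43, Q2=12.57; dissipated=0.000
Op 3: CLOSE 1-2: Q_total=19.57, C_total=9.00, V=2.17; Q1=10.87, Q2=8.70; dissipated=3.375
Op 4: CLOSE 3-1: Q_total=20.30, C_total=8.00, V=2.54; Q3=7.61, Q1=12.69; dissipated=0.879
Final charges: Q1=12.69, Q2=8.70, Q3=7.61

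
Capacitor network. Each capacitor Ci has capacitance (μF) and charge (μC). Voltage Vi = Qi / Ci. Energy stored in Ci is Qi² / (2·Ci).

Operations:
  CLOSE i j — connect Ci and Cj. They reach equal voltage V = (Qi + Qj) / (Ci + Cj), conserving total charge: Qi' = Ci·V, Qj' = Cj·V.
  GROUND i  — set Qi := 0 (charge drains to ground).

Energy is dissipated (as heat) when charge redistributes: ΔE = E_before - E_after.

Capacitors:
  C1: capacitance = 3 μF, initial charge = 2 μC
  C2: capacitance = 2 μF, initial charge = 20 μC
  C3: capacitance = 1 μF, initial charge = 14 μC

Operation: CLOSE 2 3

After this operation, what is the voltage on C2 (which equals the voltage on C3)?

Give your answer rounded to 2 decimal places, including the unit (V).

Initial: C1(3μF, Q=2μC, V=0.67V), C2(2μF, Q=20μC, V=10.00V), C3(1μF, Q=14μC, V=14.00V)
Op 1: CLOSE 2-3: Q_total=34.00, C_total=3.00, V=11.33; Q2=22.67, Q3=11.33; dissipated=5.333

Answer: 11.33 V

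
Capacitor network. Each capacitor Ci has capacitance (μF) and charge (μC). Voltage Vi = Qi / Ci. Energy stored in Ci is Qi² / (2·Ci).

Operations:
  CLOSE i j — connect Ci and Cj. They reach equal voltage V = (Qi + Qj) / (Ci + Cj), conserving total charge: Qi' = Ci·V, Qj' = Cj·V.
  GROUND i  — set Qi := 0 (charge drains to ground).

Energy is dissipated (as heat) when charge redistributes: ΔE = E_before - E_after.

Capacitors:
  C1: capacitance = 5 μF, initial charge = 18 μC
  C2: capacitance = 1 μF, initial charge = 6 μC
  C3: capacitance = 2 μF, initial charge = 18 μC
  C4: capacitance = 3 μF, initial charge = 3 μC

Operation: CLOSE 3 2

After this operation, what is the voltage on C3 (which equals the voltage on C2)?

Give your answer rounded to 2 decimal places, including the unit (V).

Answer: 8.00 V

Derivation:
Initial: C1(5μF, Q=18μC, V=3.60V), C2(1μF, Q=6μC, V=6.00V), C3(2μF, Q=18μC, V=9.00V), C4(3μF, Q=3μC, V=1.00V)
Op 1: CLOSE 3-2: Q_total=24.00, C_total=3.00, V=8.00; Q3=16.00, Q2=8.00; dissipated=3.000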